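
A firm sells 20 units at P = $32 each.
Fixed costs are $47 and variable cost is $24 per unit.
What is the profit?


Total Revenue = P * Q = 32 * 20 = $640
Total Cost = FC + VC*Q = 47 + 24*20 = $527
Profit = TR - TC = 640 - 527 = $113

$113


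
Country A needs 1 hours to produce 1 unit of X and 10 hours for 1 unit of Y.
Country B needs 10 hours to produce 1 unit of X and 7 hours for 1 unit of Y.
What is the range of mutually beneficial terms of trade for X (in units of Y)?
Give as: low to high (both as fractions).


Opportunity cost of X for Country A = hours_X / hours_Y = 1/10 = 1/10 units of Y
Opportunity cost of X for Country B = hours_X / hours_Y = 10/7 = 10/7 units of Y
Terms of trade must be between the two opportunity costs.
Range: 1/10 to 10/7

1/10 to 10/7


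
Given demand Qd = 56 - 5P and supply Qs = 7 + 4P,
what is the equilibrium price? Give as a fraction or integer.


At equilibrium, Qd = Qs.
56 - 5P = 7 + 4P
56 - 7 = 5P + 4P
49 = 9P
P* = 49/9 = 49/9

49/9


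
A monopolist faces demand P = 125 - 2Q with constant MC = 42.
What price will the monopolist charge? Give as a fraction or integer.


MR = 125 - 4Q
Set MR = MC: 125 - 4Q = 42
Q* = 83/4
Substitute into demand:
P* = 125 - 2*83/4 = 167/2

167/2


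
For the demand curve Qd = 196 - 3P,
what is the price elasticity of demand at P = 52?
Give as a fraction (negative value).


dQ/dP = -3
At P = 52: Q = 196 - 3*52 = 40
E = (dQ/dP)(P/Q) = (-3)(52/40) = -39/10

-39/10


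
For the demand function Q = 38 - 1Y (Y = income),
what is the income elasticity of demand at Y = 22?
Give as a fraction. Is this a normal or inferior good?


dQ/dY = -1
At Y = 22: Q = 38 - 1*22 = 16
Ey = (dQ/dY)(Y/Q) = -1 * 22 / 16 = -11/8
Since Ey < 0, this is a inferior good.

-11/8 (inferior good)


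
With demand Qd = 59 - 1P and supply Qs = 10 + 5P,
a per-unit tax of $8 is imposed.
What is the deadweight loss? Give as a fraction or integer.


Pre-tax equilibrium quantity: Q* = 305/6
Post-tax equilibrium quantity: Q_tax = 265/6
Reduction in quantity: Q* - Q_tax = 20/3
DWL = (1/2) * tax * (Q* - Q_tax)
DWL = (1/2) * 8 * 20/3 = 80/3

80/3


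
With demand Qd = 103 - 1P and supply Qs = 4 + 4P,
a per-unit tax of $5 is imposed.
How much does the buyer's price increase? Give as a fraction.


With a per-unit tax, the buyer's price increase depends on relative slopes.
Supply slope: d = 4, Demand slope: b = 1
Buyer's price increase = d * tax / (b + d)
= 4 * 5 / (1 + 4)
= 20 / 5 = 4

4


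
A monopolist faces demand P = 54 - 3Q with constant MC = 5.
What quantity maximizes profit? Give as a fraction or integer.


TR = P*Q = (54 - 3Q)Q = 54Q - 3Q^2
MR = dTR/dQ = 54 - 6Q
Set MR = MC:
54 - 6Q = 5
49 = 6Q
Q* = 49/6 = 49/6

49/6


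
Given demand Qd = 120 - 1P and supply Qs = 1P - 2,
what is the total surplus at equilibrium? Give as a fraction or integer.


Find equilibrium: 120 - 1P = 1P - 2
120 + 2 = 2P
P* = 122/2 = 61
Q* = 1*61 - 2 = 59
Inverse demand: P = 120 - Q/1, so P_max = 120
Inverse supply: P = 2 + Q/1, so P_min = 2
CS = (1/2) * 59 * (120 - 61) = 3481/2
PS = (1/2) * 59 * (61 - 2) = 3481/2
TS = CS + PS = 3481/2 + 3481/2 = 3481

3481


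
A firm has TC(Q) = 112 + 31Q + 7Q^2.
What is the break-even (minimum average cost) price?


AC(Q) = 112/Q + 31 + 7Q
To minimize: dAC/dQ = -112/Q^2 + 7 = 0
Q^2 = 112/7 = 16
Q* = 4
Min AC = 112/4 + 31 + 7*4
Min AC = 28 + 31 + 28 = 87

87


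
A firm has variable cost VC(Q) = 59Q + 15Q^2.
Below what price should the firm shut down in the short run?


AVC(Q) = VC(Q)/Q = 59 + 15Q
AVC is increasing in Q, so minimum AVC is at Q -> 0+.
Min AVC = 59
The firm should shut down if P < 59.

59


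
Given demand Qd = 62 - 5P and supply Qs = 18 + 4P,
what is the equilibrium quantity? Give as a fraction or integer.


First find equilibrium price:
62 - 5P = 18 + 4P
P* = 44/9 = 44/9
Then substitute into demand:
Q* = 62 - 5 * 44/9 = 338/9

338/9


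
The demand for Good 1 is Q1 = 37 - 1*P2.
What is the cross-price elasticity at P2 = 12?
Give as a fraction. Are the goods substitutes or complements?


dQ1/dP2 = -1
At P2 = 12: Q1 = 37 - 1*12 = 25
Exy = (dQ1/dP2)(P2/Q1) = -1 * 12 / 25 = -12/25
Since Exy < 0, the goods are complements.

-12/25 (complements)


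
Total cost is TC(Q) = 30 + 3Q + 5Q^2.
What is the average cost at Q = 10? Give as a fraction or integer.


TC(10) = 30 + 3*10 + 5*10^2
TC(10) = 30 + 30 + 500 = 560
AC = TC/Q = 560/10 = 56

56


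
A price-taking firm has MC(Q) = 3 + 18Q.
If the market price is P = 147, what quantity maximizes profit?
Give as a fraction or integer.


In perfect competition, profit is maximized where P = MC.
147 = 3 + 18Q
144 = 18Q
Q* = 144/18 = 8

8


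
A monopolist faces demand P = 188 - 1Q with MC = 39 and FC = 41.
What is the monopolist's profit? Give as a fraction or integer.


MR = MC: 188 - 2Q = 39
Q* = 149/2
P* = 188 - 1*149/2 = 227/2
Profit = (P* - MC)*Q* - FC
= (227/2 - 39)*149/2 - 41
= 149/2*149/2 - 41
= 22201/4 - 41 = 22037/4

22037/4


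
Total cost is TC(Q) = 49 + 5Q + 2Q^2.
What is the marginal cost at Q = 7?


MC = dTC/dQ = 5 + 2*2*Q
At Q = 7:
MC = 5 + 4*7
MC = 5 + 28 = 33

33


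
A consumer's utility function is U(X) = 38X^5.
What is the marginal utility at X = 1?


MU = dU/dX = 38*5*X^(5-1)
MU = 190*X^4
At X = 1:
MU = 190 * 1^4
MU = 190 * 1 = 190

190


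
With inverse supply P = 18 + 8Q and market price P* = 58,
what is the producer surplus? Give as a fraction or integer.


Minimum supply price (at Q=0): P_min = 18
Quantity supplied at P* = 58:
Q* = (58 - 18)/8 = 5
PS = (1/2) * Q* * (P* - P_min)
PS = (1/2) * 5 * (58 - 18)
PS = (1/2) * 5 * 40 = 100

100


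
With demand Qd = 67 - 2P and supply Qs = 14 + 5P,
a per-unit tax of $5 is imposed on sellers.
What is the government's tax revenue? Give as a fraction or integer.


With tax on sellers, new supply: Qs' = 14 + 5(P - 5)
= 5P - 11
New equilibrium quantity:
Q_new = 313/7
Tax revenue = tax * Q_new = 5 * 313/7 = 1565/7

1565/7


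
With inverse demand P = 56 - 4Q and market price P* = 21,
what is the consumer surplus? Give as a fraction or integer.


Maximum willingness to pay (at Q=0): P_max = 56
Quantity demanded at P* = 21:
Q* = (56 - 21)/4 = 35/4
CS = (1/2) * Q* * (P_max - P*)
CS = (1/2) * 35/4 * (56 - 21)
CS = (1/2) * 35/4 * 35 = 1225/8

1225/8


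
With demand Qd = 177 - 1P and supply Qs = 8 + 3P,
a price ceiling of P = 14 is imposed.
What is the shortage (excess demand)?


At P = 14:
Qd = 177 - 1*14 = 163
Qs = 8 + 3*14 = 50
Shortage = Qd - Qs = 163 - 50 = 113

113


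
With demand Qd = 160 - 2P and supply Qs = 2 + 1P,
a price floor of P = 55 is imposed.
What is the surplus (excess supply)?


At P = 55:
Qd = 160 - 2*55 = 50
Qs = 2 + 1*55 = 57
Surplus = Qs - Qd = 57 - 50 = 7

7


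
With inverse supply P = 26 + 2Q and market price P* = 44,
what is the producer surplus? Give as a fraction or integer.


Minimum supply price (at Q=0): P_min = 26
Quantity supplied at P* = 44:
Q* = (44 - 26)/2 = 9
PS = (1/2) * Q* * (P* - P_min)
PS = (1/2) * 9 * (44 - 26)
PS = (1/2) * 9 * 18 = 81

81


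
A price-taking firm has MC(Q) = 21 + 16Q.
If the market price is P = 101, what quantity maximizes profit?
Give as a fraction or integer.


In perfect competition, profit is maximized where P = MC.
101 = 21 + 16Q
80 = 16Q
Q* = 80/16 = 5

5


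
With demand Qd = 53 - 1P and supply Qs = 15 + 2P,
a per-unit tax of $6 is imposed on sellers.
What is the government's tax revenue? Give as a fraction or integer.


With tax on sellers, new supply: Qs' = 15 + 2(P - 6)
= 3 + 2P
New equilibrium quantity:
Q_new = 109/3
Tax revenue = tax * Q_new = 6 * 109/3 = 218

218


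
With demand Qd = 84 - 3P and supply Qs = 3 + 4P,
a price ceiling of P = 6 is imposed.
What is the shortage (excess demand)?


At P = 6:
Qd = 84 - 3*6 = 66
Qs = 3 + 4*6 = 27
Shortage = Qd - Qs = 66 - 27 = 39

39


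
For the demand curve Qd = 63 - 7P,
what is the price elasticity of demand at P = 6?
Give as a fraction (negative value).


dQ/dP = -7
At P = 6: Q = 63 - 7*6 = 21
E = (dQ/dP)(P/Q) = (-7)(6/21) = -2

-2


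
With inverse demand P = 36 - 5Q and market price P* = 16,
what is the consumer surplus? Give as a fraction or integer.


Maximum willingness to pay (at Q=0): P_max = 36
Quantity demanded at P* = 16:
Q* = (36 - 16)/5 = 4
CS = (1/2) * Q* * (P_max - P*)
CS = (1/2) * 4 * (36 - 16)
CS = (1/2) * 4 * 20 = 40

40


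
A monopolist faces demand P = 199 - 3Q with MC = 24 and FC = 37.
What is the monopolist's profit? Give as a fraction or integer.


MR = MC: 199 - 6Q = 24
Q* = 175/6
P* = 199 - 3*175/6 = 223/2
Profit = (P* - MC)*Q* - FC
= (223/2 - 24)*175/6 - 37
= 175/2*175/6 - 37
= 30625/12 - 37 = 30181/12

30181/12


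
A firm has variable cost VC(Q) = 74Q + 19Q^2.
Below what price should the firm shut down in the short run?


AVC(Q) = VC(Q)/Q = 74 + 19Q
AVC is increasing in Q, so minimum AVC is at Q -> 0+.
Min AVC = 74
The firm should shut down if P < 74.

74


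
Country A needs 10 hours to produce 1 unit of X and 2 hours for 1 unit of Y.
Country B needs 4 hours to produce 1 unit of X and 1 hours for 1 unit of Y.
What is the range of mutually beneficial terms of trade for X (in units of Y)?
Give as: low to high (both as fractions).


Opportunity cost of X for Country A = hours_X / hours_Y = 10/2 = 5 units of Y
Opportunity cost of X for Country B = hours_X / hours_Y = 4/1 = 4 units of Y
Terms of trade must be between the two opportunity costs.
Range: 4 to 5

4 to 5


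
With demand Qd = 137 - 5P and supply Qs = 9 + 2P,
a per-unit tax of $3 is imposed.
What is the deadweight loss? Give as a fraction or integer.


Pre-tax equilibrium quantity: Q* = 319/7
Post-tax equilibrium quantity: Q_tax = 289/7
Reduction in quantity: Q* - Q_tax = 30/7
DWL = (1/2) * tax * (Q* - Q_tax)
DWL = (1/2) * 3 * 30/7 = 45/7

45/7


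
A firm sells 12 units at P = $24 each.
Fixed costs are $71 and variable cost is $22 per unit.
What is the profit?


Total Revenue = P * Q = 24 * 12 = $288
Total Cost = FC + VC*Q = 71 + 22*12 = $335
Profit = TR - TC = 288 - 335 = $-47

$-47


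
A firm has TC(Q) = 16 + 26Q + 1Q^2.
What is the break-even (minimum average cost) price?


AC(Q) = 16/Q + 26 + 1Q
To minimize: dAC/dQ = -16/Q^2 + 1 = 0
Q^2 = 16/1 = 16
Q* = 4
Min AC = 16/4 + 26 + 1*4
Min AC = 4 + 26 + 4 = 34

34


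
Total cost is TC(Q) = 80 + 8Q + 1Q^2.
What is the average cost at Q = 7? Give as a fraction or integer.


TC(7) = 80 + 8*7 + 1*7^2
TC(7) = 80 + 56 + 49 = 185
AC = TC/Q = 185/7 = 185/7

185/7


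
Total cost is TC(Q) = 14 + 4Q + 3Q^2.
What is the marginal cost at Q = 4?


MC = dTC/dQ = 4 + 2*3*Q
At Q = 4:
MC = 4 + 6*4
MC = 4 + 24 = 28

28


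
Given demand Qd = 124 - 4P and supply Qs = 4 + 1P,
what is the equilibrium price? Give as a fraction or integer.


At equilibrium, Qd = Qs.
124 - 4P = 4 + 1P
124 - 4 = 4P + 1P
120 = 5P
P* = 120/5 = 24

24


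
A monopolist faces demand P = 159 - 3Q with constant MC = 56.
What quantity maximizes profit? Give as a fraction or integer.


TR = P*Q = (159 - 3Q)Q = 159Q - 3Q^2
MR = dTR/dQ = 159 - 6Q
Set MR = MC:
159 - 6Q = 56
103 = 6Q
Q* = 103/6 = 103/6

103/6


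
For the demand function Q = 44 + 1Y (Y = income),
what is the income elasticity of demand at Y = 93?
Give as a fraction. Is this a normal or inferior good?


dQ/dY = 1
At Y = 93: Q = 44 + 1*93 = 137
Ey = (dQ/dY)(Y/Q) = 1 * 93 / 137 = 93/137
Since Ey > 0, this is a normal good.

93/137 (normal good)


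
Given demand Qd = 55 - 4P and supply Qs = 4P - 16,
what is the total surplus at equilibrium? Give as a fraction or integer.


Find equilibrium: 55 - 4P = 4P - 16
55 + 16 = 8P
P* = 71/8 = 71/8
Q* = 4*71/8 - 16 = 39/2
Inverse demand: P = 55/4 - Q/4, so P_max = 55/4
Inverse supply: P = 4 + Q/4, so P_min = 4
CS = (1/2) * 39/2 * (55/4 - 71/8) = 1521/32
PS = (1/2) * 39/2 * (71/8 - 4) = 1521/32
TS = CS + PS = 1521/32 + 1521/32 = 1521/16

1521/16


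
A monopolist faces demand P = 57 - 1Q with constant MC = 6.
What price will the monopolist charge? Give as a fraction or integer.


MR = 57 - 2Q
Set MR = MC: 57 - 2Q = 6
Q* = 51/2
Substitute into demand:
P* = 57 - 1*51/2 = 63/2

63/2


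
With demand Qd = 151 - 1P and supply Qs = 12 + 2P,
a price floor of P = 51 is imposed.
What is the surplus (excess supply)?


At P = 51:
Qd = 151 - 1*51 = 100
Qs = 12 + 2*51 = 114
Surplus = Qs - Qd = 114 - 100 = 14

14


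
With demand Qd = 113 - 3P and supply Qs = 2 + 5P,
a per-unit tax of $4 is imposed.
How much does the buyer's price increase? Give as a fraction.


With a per-unit tax, the buyer's price increase depends on relative slopes.
Supply slope: d = 5, Demand slope: b = 3
Buyer's price increase = d * tax / (b + d)
= 5 * 4 / (3 + 5)
= 20 / 8 = 5/2

5/2


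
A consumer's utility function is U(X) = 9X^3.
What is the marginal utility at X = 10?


MU = dU/dX = 9*3*X^(3-1)
MU = 27*X^2
At X = 10:
MU = 27 * 10^2
MU = 27 * 100 = 2700

2700


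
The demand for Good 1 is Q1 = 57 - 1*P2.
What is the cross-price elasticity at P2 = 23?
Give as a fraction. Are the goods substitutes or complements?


dQ1/dP2 = -1
At P2 = 23: Q1 = 57 - 1*23 = 34
Exy = (dQ1/dP2)(P2/Q1) = -1 * 23 / 34 = -23/34
Since Exy < 0, the goods are complements.

-23/34 (complements)


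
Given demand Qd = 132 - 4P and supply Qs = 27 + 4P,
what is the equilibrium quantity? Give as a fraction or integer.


First find equilibrium price:
132 - 4P = 27 + 4P
P* = 105/8 = 105/8
Then substitute into demand:
Q* = 132 - 4 * 105/8 = 159/2

159/2


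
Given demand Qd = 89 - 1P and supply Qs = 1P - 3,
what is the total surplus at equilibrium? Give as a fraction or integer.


Find equilibrium: 89 - 1P = 1P - 3
89 + 3 = 2P
P* = 92/2 = 46
Q* = 1*46 - 3 = 43
Inverse demand: P = 89 - Q/1, so P_max = 89
Inverse supply: P = 3 + Q/1, so P_min = 3
CS = (1/2) * 43 * (89 - 46) = 1849/2
PS = (1/2) * 43 * (46 - 3) = 1849/2
TS = CS + PS = 1849/2 + 1849/2 = 1849

1849


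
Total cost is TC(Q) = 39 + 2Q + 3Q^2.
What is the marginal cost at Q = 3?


MC = dTC/dQ = 2 + 2*3*Q
At Q = 3:
MC = 2 + 6*3
MC = 2 + 18 = 20

20


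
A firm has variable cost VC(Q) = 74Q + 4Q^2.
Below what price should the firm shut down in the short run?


AVC(Q) = VC(Q)/Q = 74 + 4Q
AVC is increasing in Q, so minimum AVC is at Q -> 0+.
Min AVC = 74
The firm should shut down if P < 74.

74


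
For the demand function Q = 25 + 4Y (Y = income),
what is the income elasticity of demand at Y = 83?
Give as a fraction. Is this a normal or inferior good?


dQ/dY = 4
At Y = 83: Q = 25 + 4*83 = 357
Ey = (dQ/dY)(Y/Q) = 4 * 83 / 357 = 332/357
Since Ey > 0, this is a normal good.

332/357 (normal good)


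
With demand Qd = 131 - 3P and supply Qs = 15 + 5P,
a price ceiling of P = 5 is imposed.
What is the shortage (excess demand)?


At P = 5:
Qd = 131 - 3*5 = 116
Qs = 15 + 5*5 = 40
Shortage = Qd - Qs = 116 - 40 = 76

76


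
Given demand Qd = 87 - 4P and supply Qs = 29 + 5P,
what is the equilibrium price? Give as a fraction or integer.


At equilibrium, Qd = Qs.
87 - 4P = 29 + 5P
87 - 29 = 4P + 5P
58 = 9P
P* = 58/9 = 58/9

58/9


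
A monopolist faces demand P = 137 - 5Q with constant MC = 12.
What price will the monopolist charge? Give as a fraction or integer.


MR = 137 - 10Q
Set MR = MC: 137 - 10Q = 12
Q* = 25/2
Substitute into demand:
P* = 137 - 5*25/2 = 149/2

149/2


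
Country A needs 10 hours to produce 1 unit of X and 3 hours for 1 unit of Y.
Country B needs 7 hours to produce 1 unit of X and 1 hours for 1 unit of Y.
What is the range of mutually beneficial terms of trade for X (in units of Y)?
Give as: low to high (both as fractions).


Opportunity cost of X for Country A = hours_X / hours_Y = 10/3 = 10/3 units of Y
Opportunity cost of X for Country B = hours_X / hours_Y = 7/1 = 7 units of Y
Terms of trade must be between the two opportunity costs.
Range: 10/3 to 7

10/3 to 7


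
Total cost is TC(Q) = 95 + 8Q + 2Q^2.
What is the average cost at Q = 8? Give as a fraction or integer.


TC(8) = 95 + 8*8 + 2*8^2
TC(8) = 95 + 64 + 128 = 287
AC = TC/Q = 287/8 = 287/8

287/8


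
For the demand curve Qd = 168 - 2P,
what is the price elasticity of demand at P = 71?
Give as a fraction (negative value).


dQ/dP = -2
At P = 71: Q = 168 - 2*71 = 26
E = (dQ/dP)(P/Q) = (-2)(71/26) = -71/13

-71/13


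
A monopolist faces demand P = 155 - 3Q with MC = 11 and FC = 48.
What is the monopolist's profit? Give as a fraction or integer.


MR = MC: 155 - 6Q = 11
Q* = 24
P* = 155 - 3*24 = 83
Profit = (P* - MC)*Q* - FC
= (83 - 11)*24 - 48
= 72*24 - 48
= 1728 - 48 = 1680

1680


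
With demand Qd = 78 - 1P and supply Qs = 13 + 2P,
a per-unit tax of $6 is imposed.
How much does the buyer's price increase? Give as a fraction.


With a per-unit tax, the buyer's price increase depends on relative slopes.
Supply slope: d = 2, Demand slope: b = 1
Buyer's price increase = d * tax / (b + d)
= 2 * 6 / (1 + 2)
= 12 / 3 = 4

4


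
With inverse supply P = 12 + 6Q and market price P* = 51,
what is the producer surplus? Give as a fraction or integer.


Minimum supply price (at Q=0): P_min = 12
Quantity supplied at P* = 51:
Q* = (51 - 12)/6 = 13/2
PS = (1/2) * Q* * (P* - P_min)
PS = (1/2) * 13/2 * (51 - 12)
PS = (1/2) * 13/2 * 39 = 507/4

507/4


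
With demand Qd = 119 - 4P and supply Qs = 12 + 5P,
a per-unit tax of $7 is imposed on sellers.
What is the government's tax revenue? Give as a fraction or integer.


With tax on sellers, new supply: Qs' = 12 + 5(P - 7)
= 5P - 23
New equilibrium quantity:
Q_new = 503/9
Tax revenue = tax * Q_new = 7 * 503/9 = 3521/9

3521/9


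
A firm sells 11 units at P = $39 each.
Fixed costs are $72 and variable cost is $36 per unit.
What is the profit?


Total Revenue = P * Q = 39 * 11 = $429
Total Cost = FC + VC*Q = 72 + 36*11 = $468
Profit = TR - TC = 429 - 468 = $-39

$-39


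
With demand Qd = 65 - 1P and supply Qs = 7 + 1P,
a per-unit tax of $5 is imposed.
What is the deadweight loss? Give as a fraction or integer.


Pre-tax equilibrium quantity: Q* = 36
Post-tax equilibrium quantity: Q_tax = 67/2
Reduction in quantity: Q* - Q_tax = 5/2
DWL = (1/2) * tax * (Q* - Q_tax)
DWL = (1/2) * 5 * 5/2 = 25/4

25/4


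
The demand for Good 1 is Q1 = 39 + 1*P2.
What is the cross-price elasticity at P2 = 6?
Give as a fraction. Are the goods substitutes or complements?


dQ1/dP2 = 1
At P2 = 6: Q1 = 39 + 1*6 = 45
Exy = (dQ1/dP2)(P2/Q1) = 1 * 6 / 45 = 2/15
Since Exy > 0, the goods are substitutes.

2/15 (substitutes)


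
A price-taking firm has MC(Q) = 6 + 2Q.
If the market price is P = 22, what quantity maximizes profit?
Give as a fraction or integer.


In perfect competition, profit is maximized where P = MC.
22 = 6 + 2Q
16 = 2Q
Q* = 16/2 = 8

8


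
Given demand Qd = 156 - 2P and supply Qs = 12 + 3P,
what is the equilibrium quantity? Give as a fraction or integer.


First find equilibrium price:
156 - 2P = 12 + 3P
P* = 144/5 = 144/5
Then substitute into demand:
Q* = 156 - 2 * 144/5 = 492/5

492/5


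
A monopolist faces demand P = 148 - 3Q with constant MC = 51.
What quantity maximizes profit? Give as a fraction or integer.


TR = P*Q = (148 - 3Q)Q = 148Q - 3Q^2
MR = dTR/dQ = 148 - 6Q
Set MR = MC:
148 - 6Q = 51
97 = 6Q
Q* = 97/6 = 97/6

97/6


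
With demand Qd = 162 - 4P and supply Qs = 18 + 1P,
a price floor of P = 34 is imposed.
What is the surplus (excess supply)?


At P = 34:
Qd = 162 - 4*34 = 26
Qs = 18 + 1*34 = 52
Surplus = Qs - Qd = 52 - 26 = 26

26


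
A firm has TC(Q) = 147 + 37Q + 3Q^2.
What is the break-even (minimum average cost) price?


AC(Q) = 147/Q + 37 + 3Q
To minimize: dAC/dQ = -147/Q^2 + 3 = 0
Q^2 = 147/3 = 49
Q* = 7
Min AC = 147/7 + 37 + 3*7
Min AC = 21 + 37 + 21 = 79

79


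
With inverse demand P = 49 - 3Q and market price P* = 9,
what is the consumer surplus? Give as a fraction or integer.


Maximum willingness to pay (at Q=0): P_max = 49
Quantity demanded at P* = 9:
Q* = (49 - 9)/3 = 40/3
CS = (1/2) * Q* * (P_max - P*)
CS = (1/2) * 40/3 * (49 - 9)
CS = (1/2) * 40/3 * 40 = 800/3

800/3


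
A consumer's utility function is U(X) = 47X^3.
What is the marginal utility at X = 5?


MU = dU/dX = 47*3*X^(3-1)
MU = 141*X^2
At X = 5:
MU = 141 * 5^2
MU = 141 * 25 = 3525

3525


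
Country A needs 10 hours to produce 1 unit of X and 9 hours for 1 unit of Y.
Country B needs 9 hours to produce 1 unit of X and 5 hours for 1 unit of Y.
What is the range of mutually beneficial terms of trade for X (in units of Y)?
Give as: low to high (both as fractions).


Opportunity cost of X for Country A = hours_X / hours_Y = 10/9 = 10/9 units of Y
Opportunity cost of X for Country B = hours_X / hours_Y = 9/5 = 9/5 units of Y
Terms of trade must be between the two opportunity costs.
Range: 10/9 to 9/5

10/9 to 9/5


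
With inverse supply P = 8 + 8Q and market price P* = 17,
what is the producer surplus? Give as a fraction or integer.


Minimum supply price (at Q=0): P_min = 8
Quantity supplied at P* = 17:
Q* = (17 - 8)/8 = 9/8
PS = (1/2) * Q* * (P* - P_min)
PS = (1/2) * 9/8 * (17 - 8)
PS = (1/2) * 9/8 * 9 = 81/16

81/16


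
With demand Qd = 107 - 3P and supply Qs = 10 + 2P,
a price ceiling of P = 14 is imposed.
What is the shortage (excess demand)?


At P = 14:
Qd = 107 - 3*14 = 65
Qs = 10 + 2*14 = 38
Shortage = Qd - Qs = 65 - 38 = 27

27


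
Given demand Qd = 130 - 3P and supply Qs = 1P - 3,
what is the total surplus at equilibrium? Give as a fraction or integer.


Find equilibrium: 130 - 3P = 1P - 3
130 + 3 = 4P
P* = 133/4 = 133/4
Q* = 1*133/4 - 3 = 121/4
Inverse demand: P = 130/3 - Q/3, so P_max = 130/3
Inverse supply: P = 3 + Q/1, so P_min = 3
CS = (1/2) * 121/4 * (130/3 - 133/4) = 14641/96
PS = (1/2) * 121/4 * (133/4 - 3) = 14641/32
TS = CS + PS = 14641/96 + 14641/32 = 14641/24

14641/24


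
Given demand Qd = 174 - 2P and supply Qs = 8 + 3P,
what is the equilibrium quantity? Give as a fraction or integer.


First find equilibrium price:
174 - 2P = 8 + 3P
P* = 166/5 = 166/5
Then substitute into demand:
Q* = 174 - 2 * 166/5 = 538/5

538/5


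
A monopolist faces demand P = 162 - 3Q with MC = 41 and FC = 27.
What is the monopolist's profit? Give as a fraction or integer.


MR = MC: 162 - 6Q = 41
Q* = 121/6
P* = 162 - 3*121/6 = 203/2
Profit = (P* - MC)*Q* - FC
= (203/2 - 41)*121/6 - 27
= 121/2*121/6 - 27
= 14641/12 - 27 = 14317/12

14317/12


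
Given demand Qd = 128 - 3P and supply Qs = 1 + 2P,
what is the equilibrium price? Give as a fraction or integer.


At equilibrium, Qd = Qs.
128 - 3P = 1 + 2P
128 - 1 = 3P + 2P
127 = 5P
P* = 127/5 = 127/5

127/5


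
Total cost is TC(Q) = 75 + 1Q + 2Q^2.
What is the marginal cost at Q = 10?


MC = dTC/dQ = 1 + 2*2*Q
At Q = 10:
MC = 1 + 4*10
MC = 1 + 40 = 41

41


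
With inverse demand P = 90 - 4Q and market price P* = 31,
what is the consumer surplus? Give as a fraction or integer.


Maximum willingness to pay (at Q=0): P_max = 90
Quantity demanded at P* = 31:
Q* = (90 - 31)/4 = 59/4
CS = (1/2) * Q* * (P_max - P*)
CS = (1/2) * 59/4 * (90 - 31)
CS = (1/2) * 59/4 * 59 = 3481/8

3481/8


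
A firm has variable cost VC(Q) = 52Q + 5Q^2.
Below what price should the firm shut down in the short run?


AVC(Q) = VC(Q)/Q = 52 + 5Q
AVC is increasing in Q, so minimum AVC is at Q -> 0+.
Min AVC = 52
The firm should shut down if P < 52.

52


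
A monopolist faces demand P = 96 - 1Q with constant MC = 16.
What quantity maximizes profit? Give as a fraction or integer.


TR = P*Q = (96 - 1Q)Q = 96Q - 1Q^2
MR = dTR/dQ = 96 - 2Q
Set MR = MC:
96 - 2Q = 16
80 = 2Q
Q* = 80/2 = 40

40


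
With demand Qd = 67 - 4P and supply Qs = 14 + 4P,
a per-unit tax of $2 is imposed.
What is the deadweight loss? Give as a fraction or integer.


Pre-tax equilibrium quantity: Q* = 81/2
Post-tax equilibrium quantity: Q_tax = 73/2
Reduction in quantity: Q* - Q_tax = 4
DWL = (1/2) * tax * (Q* - Q_tax)
DWL = (1/2) * 2 * 4 = 4

4


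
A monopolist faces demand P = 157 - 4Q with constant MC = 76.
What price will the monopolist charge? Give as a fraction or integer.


MR = 157 - 8Q
Set MR = MC: 157 - 8Q = 76
Q* = 81/8
Substitute into demand:
P* = 157 - 4*81/8 = 233/2

233/2


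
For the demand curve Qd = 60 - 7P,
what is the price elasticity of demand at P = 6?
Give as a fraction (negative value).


dQ/dP = -7
At P = 6: Q = 60 - 7*6 = 18
E = (dQ/dP)(P/Q) = (-7)(6/18) = -7/3

-7/3


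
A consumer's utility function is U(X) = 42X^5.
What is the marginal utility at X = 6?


MU = dU/dX = 42*5*X^(5-1)
MU = 210*X^4
At X = 6:
MU = 210 * 6^4
MU = 210 * 1296 = 272160

272160


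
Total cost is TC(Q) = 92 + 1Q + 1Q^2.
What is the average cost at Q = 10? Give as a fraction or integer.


TC(10) = 92 + 1*10 + 1*10^2
TC(10) = 92 + 10 + 100 = 202
AC = TC/Q = 202/10 = 101/5

101/5


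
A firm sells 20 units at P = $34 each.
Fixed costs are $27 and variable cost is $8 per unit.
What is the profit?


Total Revenue = P * Q = 34 * 20 = $680
Total Cost = FC + VC*Q = 27 + 8*20 = $187
Profit = TR - TC = 680 - 187 = $493

$493


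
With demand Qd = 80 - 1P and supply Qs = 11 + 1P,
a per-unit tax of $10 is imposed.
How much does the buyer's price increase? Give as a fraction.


With a per-unit tax, the buyer's price increase depends on relative slopes.
Supply slope: d = 1, Demand slope: b = 1
Buyer's price increase = d * tax / (b + d)
= 1 * 10 / (1 + 1)
= 10 / 2 = 5

5


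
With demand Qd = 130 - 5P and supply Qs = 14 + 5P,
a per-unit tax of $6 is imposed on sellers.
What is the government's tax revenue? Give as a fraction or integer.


With tax on sellers, new supply: Qs' = 14 + 5(P - 6)
= 5P - 16
New equilibrium quantity:
Q_new = 57
Tax revenue = tax * Q_new = 6 * 57 = 342

342


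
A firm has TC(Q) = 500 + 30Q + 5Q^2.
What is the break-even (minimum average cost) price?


AC(Q) = 500/Q + 30 + 5Q
To minimize: dAC/dQ = -500/Q^2 + 5 = 0
Q^2 = 500/5 = 100
Q* = 10
Min AC = 500/10 + 30 + 5*10
Min AC = 50 + 30 + 50 = 130

130


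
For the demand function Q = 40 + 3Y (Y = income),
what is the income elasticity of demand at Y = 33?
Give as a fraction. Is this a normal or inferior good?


dQ/dY = 3
At Y = 33: Q = 40 + 3*33 = 139
Ey = (dQ/dY)(Y/Q) = 3 * 33 / 139 = 99/139
Since Ey > 0, this is a normal good.

99/139 (normal good)


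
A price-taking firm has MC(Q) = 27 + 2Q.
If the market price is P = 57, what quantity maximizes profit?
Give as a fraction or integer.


In perfect competition, profit is maximized where P = MC.
57 = 27 + 2Q
30 = 2Q
Q* = 30/2 = 15

15


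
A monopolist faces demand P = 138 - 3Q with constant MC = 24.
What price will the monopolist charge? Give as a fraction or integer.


MR = 138 - 6Q
Set MR = MC: 138 - 6Q = 24
Q* = 19
Substitute into demand:
P* = 138 - 3*19 = 81

81


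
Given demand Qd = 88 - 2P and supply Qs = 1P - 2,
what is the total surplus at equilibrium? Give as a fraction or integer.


Find equilibrium: 88 - 2P = 1P - 2
88 + 2 = 3P
P* = 90/3 = 30
Q* = 1*30 - 2 = 28
Inverse demand: P = 44 - Q/2, so P_max = 44
Inverse supply: P = 2 + Q/1, so P_min = 2
CS = (1/2) * 28 * (44 - 30) = 196
PS = (1/2) * 28 * (30 - 2) = 392
TS = CS + PS = 196 + 392 = 588

588


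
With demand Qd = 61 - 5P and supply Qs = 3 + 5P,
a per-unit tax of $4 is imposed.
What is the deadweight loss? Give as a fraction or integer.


Pre-tax equilibrium quantity: Q* = 32
Post-tax equilibrium quantity: Q_tax = 22
Reduction in quantity: Q* - Q_tax = 10
DWL = (1/2) * tax * (Q* - Q_tax)
DWL = (1/2) * 4 * 10 = 20

20


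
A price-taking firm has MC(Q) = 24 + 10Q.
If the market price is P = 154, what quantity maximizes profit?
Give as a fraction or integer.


In perfect competition, profit is maximized where P = MC.
154 = 24 + 10Q
130 = 10Q
Q* = 130/10 = 13

13


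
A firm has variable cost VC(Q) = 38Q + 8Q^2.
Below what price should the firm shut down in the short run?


AVC(Q) = VC(Q)/Q = 38 + 8Q
AVC is increasing in Q, so minimum AVC is at Q -> 0+.
Min AVC = 38
The firm should shut down if P < 38.

38


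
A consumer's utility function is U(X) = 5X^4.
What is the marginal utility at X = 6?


MU = dU/dX = 5*4*X^(4-1)
MU = 20*X^3
At X = 6:
MU = 20 * 6^3
MU = 20 * 216 = 4320

4320


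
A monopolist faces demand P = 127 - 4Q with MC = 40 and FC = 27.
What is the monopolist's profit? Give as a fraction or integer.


MR = MC: 127 - 8Q = 40
Q* = 87/8
P* = 127 - 4*87/8 = 167/2
Profit = (P* - MC)*Q* - FC
= (167/2 - 40)*87/8 - 27
= 87/2*87/8 - 27
= 7569/16 - 27 = 7137/16

7137/16


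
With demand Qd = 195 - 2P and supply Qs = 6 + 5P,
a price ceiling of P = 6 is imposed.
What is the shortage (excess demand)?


At P = 6:
Qd = 195 - 2*6 = 183
Qs = 6 + 5*6 = 36
Shortage = Qd - Qs = 183 - 36 = 147

147


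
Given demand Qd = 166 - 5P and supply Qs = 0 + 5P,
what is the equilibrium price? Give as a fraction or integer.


At equilibrium, Qd = Qs.
166 - 5P = 0 + 5P
166 - 0 = 5P + 5P
166 = 10P
P* = 166/10 = 83/5

83/5


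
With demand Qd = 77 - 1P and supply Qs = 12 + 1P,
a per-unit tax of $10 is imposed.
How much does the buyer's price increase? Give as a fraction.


With a per-unit tax, the buyer's price increase depends on relative slopes.
Supply slope: d = 1, Demand slope: b = 1
Buyer's price increase = d * tax / (b + d)
= 1 * 10 / (1 + 1)
= 10 / 2 = 5

5


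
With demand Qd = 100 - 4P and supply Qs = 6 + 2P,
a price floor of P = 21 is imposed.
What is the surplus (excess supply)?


At P = 21:
Qd = 100 - 4*21 = 16
Qs = 6 + 2*21 = 48
Surplus = Qs - Qd = 48 - 16 = 32

32


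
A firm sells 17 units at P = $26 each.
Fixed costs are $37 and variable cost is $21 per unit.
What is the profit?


Total Revenue = P * Q = 26 * 17 = $442
Total Cost = FC + VC*Q = 37 + 21*17 = $394
Profit = TR - TC = 442 - 394 = $48

$48


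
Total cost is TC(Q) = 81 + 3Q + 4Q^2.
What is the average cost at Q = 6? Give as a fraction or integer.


TC(6) = 81 + 3*6 + 4*6^2
TC(6) = 81 + 18 + 144 = 243
AC = TC/Q = 243/6 = 81/2

81/2


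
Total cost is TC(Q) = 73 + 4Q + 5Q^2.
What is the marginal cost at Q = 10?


MC = dTC/dQ = 4 + 2*5*Q
At Q = 10:
MC = 4 + 10*10
MC = 4 + 100 = 104

104


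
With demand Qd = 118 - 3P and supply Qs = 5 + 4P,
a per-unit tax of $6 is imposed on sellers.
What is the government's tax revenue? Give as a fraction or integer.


With tax on sellers, new supply: Qs' = 5 + 4(P - 6)
= 4P - 19
New equilibrium quantity:
Q_new = 415/7
Tax revenue = tax * Q_new = 6 * 415/7 = 2490/7

2490/7


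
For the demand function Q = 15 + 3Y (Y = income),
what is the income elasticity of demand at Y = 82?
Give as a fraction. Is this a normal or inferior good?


dQ/dY = 3
At Y = 82: Q = 15 + 3*82 = 261
Ey = (dQ/dY)(Y/Q) = 3 * 82 / 261 = 82/87
Since Ey > 0, this is a normal good.

82/87 (normal good)


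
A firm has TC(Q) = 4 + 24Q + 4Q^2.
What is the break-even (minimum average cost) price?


AC(Q) = 4/Q + 24 + 4Q
To minimize: dAC/dQ = -4/Q^2 + 4 = 0
Q^2 = 4/4 = 1
Q* = 1
Min AC = 4/1 + 24 + 4*1
Min AC = 4 + 24 + 4 = 32

32


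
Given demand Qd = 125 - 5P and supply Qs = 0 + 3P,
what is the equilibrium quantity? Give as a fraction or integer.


First find equilibrium price:
125 - 5P = 0 + 3P
P* = 125/8 = 125/8
Then substitute into demand:
Q* = 125 - 5 * 125/8 = 375/8

375/8


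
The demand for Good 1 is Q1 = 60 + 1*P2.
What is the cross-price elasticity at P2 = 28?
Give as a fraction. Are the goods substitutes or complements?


dQ1/dP2 = 1
At P2 = 28: Q1 = 60 + 1*28 = 88
Exy = (dQ1/dP2)(P2/Q1) = 1 * 28 / 88 = 7/22
Since Exy > 0, the goods are substitutes.

7/22 (substitutes)


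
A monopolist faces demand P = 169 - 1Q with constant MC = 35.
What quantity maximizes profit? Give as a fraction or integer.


TR = P*Q = (169 - 1Q)Q = 169Q - 1Q^2
MR = dTR/dQ = 169 - 2Q
Set MR = MC:
169 - 2Q = 35
134 = 2Q
Q* = 134/2 = 67

67


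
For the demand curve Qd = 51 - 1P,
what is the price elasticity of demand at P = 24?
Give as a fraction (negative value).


dQ/dP = -1
At P = 24: Q = 51 - 1*24 = 27
E = (dQ/dP)(P/Q) = (-1)(24/27) = -8/9

-8/9


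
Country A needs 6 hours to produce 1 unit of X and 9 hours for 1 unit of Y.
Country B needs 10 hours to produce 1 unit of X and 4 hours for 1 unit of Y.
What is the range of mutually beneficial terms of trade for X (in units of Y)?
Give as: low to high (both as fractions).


Opportunity cost of X for Country A = hours_X / hours_Y = 6/9 = 2/3 units of Y
Opportunity cost of X for Country B = hours_X / hours_Y = 10/4 = 5/2 units of Y
Terms of trade must be between the two opportunity costs.
Range: 2/3 to 5/2

2/3 to 5/2


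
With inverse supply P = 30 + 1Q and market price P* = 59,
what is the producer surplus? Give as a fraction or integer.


Minimum supply price (at Q=0): P_min = 30
Quantity supplied at P* = 59:
Q* = (59 - 30)/1 = 29
PS = (1/2) * Q* * (P* - P_min)
PS = (1/2) * 29 * (59 - 30)
PS = (1/2) * 29 * 29 = 841/2

841/2


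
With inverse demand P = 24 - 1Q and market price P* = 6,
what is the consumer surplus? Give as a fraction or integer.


Maximum willingness to pay (at Q=0): P_max = 24
Quantity demanded at P* = 6:
Q* = (24 - 6)/1 = 18
CS = (1/2) * Q* * (P_max - P*)
CS = (1/2) * 18 * (24 - 6)
CS = (1/2) * 18 * 18 = 162

162


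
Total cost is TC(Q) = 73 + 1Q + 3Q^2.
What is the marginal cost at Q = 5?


MC = dTC/dQ = 1 + 2*3*Q
At Q = 5:
MC = 1 + 6*5
MC = 1 + 30 = 31

31


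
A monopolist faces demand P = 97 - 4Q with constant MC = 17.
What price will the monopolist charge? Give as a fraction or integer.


MR = 97 - 8Q
Set MR = MC: 97 - 8Q = 17
Q* = 10
Substitute into demand:
P* = 97 - 4*10 = 57

57


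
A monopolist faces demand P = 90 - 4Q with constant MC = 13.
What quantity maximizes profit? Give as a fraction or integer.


TR = P*Q = (90 - 4Q)Q = 90Q - 4Q^2
MR = dTR/dQ = 90 - 8Q
Set MR = MC:
90 - 8Q = 13
77 = 8Q
Q* = 77/8 = 77/8

77/8


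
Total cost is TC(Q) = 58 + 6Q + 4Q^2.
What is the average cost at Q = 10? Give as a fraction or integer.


TC(10) = 58 + 6*10 + 4*10^2
TC(10) = 58 + 60 + 400 = 518
AC = TC/Q = 518/10 = 259/5

259/5


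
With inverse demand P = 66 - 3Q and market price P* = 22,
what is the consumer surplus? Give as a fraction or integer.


Maximum willingness to pay (at Q=0): P_max = 66
Quantity demanded at P* = 22:
Q* = (66 - 22)/3 = 44/3
CS = (1/2) * Q* * (P_max - P*)
CS = (1/2) * 44/3 * (66 - 22)
CS = (1/2) * 44/3 * 44 = 968/3

968/3


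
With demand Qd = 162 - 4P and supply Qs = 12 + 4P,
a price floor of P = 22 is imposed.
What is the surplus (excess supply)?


At P = 22:
Qd = 162 - 4*22 = 74
Qs = 12 + 4*22 = 100
Surplus = Qs - Qd = 100 - 74 = 26

26


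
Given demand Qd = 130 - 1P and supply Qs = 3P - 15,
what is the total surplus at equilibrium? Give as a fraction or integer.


Find equilibrium: 130 - 1P = 3P - 15
130 + 15 = 4P
P* = 145/4 = 145/4
Q* = 3*145/4 - 15 = 375/4
Inverse demand: P = 130 - Q/1, so P_max = 130
Inverse supply: P = 5 + Q/3, so P_min = 5
CS = (1/2) * 375/4 * (130 - 145/4) = 140625/32
PS = (1/2) * 375/4 * (145/4 - 5) = 46875/32
TS = CS + PS = 140625/32 + 46875/32 = 46875/8

46875/8


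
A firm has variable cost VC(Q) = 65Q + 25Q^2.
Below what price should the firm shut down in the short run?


AVC(Q) = VC(Q)/Q = 65 + 25Q
AVC is increasing in Q, so minimum AVC is at Q -> 0+.
Min AVC = 65
The firm should shut down if P < 65.

65


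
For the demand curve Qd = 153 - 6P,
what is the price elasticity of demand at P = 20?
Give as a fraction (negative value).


dQ/dP = -6
At P = 20: Q = 153 - 6*20 = 33
E = (dQ/dP)(P/Q) = (-6)(20/33) = -40/11

-40/11


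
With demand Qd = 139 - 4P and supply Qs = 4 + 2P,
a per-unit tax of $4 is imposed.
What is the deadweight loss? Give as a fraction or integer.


Pre-tax equilibrium quantity: Q* = 49
Post-tax equilibrium quantity: Q_tax = 131/3
Reduction in quantity: Q* - Q_tax = 16/3
DWL = (1/2) * tax * (Q* - Q_tax)
DWL = (1/2) * 4 * 16/3 = 32/3

32/3


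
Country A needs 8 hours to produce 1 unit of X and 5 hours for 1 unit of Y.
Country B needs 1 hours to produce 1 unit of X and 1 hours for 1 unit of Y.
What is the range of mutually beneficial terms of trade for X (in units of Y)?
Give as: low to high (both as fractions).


Opportunity cost of X for Country A = hours_X / hours_Y = 8/5 = 8/5 units of Y
Opportunity cost of X for Country B = hours_X / hours_Y = 1/1 = 1 units of Y
Terms of trade must be between the two opportunity costs.
Range: 1 to 8/5

1 to 8/5


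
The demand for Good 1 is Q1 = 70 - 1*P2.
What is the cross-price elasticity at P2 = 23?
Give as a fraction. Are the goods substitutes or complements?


dQ1/dP2 = -1
At P2 = 23: Q1 = 70 - 1*23 = 47
Exy = (dQ1/dP2)(P2/Q1) = -1 * 23 / 47 = -23/47
Since Exy < 0, the goods are complements.

-23/47 (complements)


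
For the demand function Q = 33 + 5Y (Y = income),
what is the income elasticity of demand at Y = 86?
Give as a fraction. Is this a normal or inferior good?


dQ/dY = 5
At Y = 86: Q = 33 + 5*86 = 463
Ey = (dQ/dY)(Y/Q) = 5 * 86 / 463 = 430/463
Since Ey > 0, this is a normal good.

430/463 (normal good)


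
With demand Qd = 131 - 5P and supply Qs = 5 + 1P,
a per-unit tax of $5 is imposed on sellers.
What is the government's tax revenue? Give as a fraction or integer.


With tax on sellers, new supply: Qs' = 5 + 1(P - 5)
= 0 + 1P
New equilibrium quantity:
Q_new = 131/6
Tax revenue = tax * Q_new = 5 * 131/6 = 655/6

655/6


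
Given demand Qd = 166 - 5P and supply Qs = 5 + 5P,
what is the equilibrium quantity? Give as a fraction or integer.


First find equilibrium price:
166 - 5P = 5 + 5P
P* = 161/10 = 161/10
Then substitute into demand:
Q* = 166 - 5 * 161/10 = 171/2

171/2


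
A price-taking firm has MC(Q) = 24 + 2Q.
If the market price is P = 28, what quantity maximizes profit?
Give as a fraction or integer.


In perfect competition, profit is maximized where P = MC.
28 = 24 + 2Q
4 = 2Q
Q* = 4/2 = 2

2


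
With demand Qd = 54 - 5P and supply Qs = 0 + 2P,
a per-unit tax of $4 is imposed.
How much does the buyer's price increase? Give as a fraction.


With a per-unit tax, the buyer's price increase depends on relative slopes.
Supply slope: d = 2, Demand slope: b = 5
Buyer's price increase = d * tax / (b + d)
= 2 * 4 / (5 + 2)
= 8 / 7 = 8/7

8/7


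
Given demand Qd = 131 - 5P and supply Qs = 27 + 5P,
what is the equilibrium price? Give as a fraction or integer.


At equilibrium, Qd = Qs.
131 - 5P = 27 + 5P
131 - 27 = 5P + 5P
104 = 10P
P* = 104/10 = 52/5

52/5


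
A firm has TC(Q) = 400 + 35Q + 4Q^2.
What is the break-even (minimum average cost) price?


AC(Q) = 400/Q + 35 + 4Q
To minimize: dAC/dQ = -400/Q^2 + 4 = 0
Q^2 = 400/4 = 100
Q* = 10
Min AC = 400/10 + 35 + 4*10
Min AC = 40 + 35 + 40 = 115

115


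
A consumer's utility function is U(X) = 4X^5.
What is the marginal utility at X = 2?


MU = dU/dX = 4*5*X^(5-1)
MU = 20*X^4
At X = 2:
MU = 20 * 2^4
MU = 20 * 16 = 320

320


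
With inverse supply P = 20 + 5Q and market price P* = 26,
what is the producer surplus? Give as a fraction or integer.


Minimum supply price (at Q=0): P_min = 20
Quantity supplied at P* = 26:
Q* = (26 - 20)/5 = 6/5
PS = (1/2) * Q* * (P* - P_min)
PS = (1/2) * 6/5 * (26 - 20)
PS = (1/2) * 6/5 * 6 = 18/5

18/5


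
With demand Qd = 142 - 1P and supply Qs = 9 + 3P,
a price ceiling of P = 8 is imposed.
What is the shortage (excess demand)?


At P = 8:
Qd = 142 - 1*8 = 134
Qs = 9 + 3*8 = 33
Shortage = Qd - Qs = 134 - 33 = 101

101


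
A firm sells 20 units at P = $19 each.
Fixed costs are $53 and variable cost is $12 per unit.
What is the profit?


Total Revenue = P * Q = 19 * 20 = $380
Total Cost = FC + VC*Q = 53 + 12*20 = $293
Profit = TR - TC = 380 - 293 = $87

$87


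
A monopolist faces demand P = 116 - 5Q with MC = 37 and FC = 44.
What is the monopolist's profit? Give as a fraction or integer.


MR = MC: 116 - 10Q = 37
Q* = 79/10
P* = 116 - 5*79/10 = 153/2
Profit = (P* - MC)*Q* - FC
= (153/2 - 37)*79/10 - 44
= 79/2*79/10 - 44
= 6241/20 - 44 = 5361/20

5361/20
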